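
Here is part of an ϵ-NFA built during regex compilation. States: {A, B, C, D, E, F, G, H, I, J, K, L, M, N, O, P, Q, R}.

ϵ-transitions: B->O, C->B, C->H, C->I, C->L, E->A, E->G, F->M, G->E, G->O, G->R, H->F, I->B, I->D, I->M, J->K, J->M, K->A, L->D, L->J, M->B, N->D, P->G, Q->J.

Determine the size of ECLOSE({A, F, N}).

7

Start with {A, F, N}.
From F via ϵ: add M.
From N via ϵ: add D.
From M via ϵ: add B.
From B via ϵ: add O.
ϵ-closure = {A, B, D, F, M, N, O}, which has 7 states.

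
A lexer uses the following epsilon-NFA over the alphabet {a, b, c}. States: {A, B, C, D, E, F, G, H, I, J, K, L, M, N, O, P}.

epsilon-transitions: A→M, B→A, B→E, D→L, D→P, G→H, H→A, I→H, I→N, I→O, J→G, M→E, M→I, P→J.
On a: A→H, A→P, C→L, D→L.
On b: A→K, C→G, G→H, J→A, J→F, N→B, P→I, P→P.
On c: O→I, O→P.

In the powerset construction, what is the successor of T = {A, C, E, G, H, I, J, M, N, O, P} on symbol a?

A on a → {H, P}.
C on a → {L}.
No a-transition from E, G, H, I, J, M, N, O, P.
Union after reading a: {H, L, P}.
Now take the epsilon-closure:
From H via epsilon: add A.
From P via epsilon: add J.
From A via epsilon: add M.
From J via epsilon: add G.
From M via epsilon: add E, I.
From I via epsilon: add N, O.
No new states can be added; the closed set is {A, E, G, H, I, J, L, M, N, O, P}.

{A, E, G, H, I, J, L, M, N, O, P}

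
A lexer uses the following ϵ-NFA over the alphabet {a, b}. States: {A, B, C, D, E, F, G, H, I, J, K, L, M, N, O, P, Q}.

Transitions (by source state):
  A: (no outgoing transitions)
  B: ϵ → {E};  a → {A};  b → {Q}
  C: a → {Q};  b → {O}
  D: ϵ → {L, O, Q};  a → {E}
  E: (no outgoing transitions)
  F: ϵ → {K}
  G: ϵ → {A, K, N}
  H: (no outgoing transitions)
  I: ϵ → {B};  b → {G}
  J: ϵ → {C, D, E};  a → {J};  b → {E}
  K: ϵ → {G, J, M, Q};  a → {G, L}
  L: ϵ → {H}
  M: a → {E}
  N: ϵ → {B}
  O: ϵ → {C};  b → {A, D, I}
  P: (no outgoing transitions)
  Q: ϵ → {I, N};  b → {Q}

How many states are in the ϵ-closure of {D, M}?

Start with {D, M}.
From D via ϵ: add L, O, Q.
From L via ϵ: add H.
From O via ϵ: add C.
From Q via ϵ: add I, N.
From I via ϵ: add B.
From B via ϵ: add E.
ϵ-closure = {B, C, D, E, H, I, L, M, N, O, Q}, which has 11 states.

11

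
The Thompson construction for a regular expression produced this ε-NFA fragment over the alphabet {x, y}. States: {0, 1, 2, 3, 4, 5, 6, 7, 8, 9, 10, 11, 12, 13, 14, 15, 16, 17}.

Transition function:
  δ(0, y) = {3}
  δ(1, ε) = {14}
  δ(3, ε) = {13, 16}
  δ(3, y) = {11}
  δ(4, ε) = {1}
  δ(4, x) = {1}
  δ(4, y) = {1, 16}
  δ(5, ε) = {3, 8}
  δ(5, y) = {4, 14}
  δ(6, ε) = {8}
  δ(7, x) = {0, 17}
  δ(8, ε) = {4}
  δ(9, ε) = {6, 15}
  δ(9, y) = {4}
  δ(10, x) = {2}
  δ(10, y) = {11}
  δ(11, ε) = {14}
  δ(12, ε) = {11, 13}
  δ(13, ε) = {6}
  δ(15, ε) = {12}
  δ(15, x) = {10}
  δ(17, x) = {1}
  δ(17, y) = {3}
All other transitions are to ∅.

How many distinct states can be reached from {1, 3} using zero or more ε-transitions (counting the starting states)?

8

Start with {1, 3}.
From 1 via ε: add 14.
From 3 via ε: add 13, 16.
From 13 via ε: add 6.
From 6 via ε: add 8.
From 8 via ε: add 4.
ε-closure = {1, 3, 4, 6, 8, 13, 14, 16}, which has 8 states.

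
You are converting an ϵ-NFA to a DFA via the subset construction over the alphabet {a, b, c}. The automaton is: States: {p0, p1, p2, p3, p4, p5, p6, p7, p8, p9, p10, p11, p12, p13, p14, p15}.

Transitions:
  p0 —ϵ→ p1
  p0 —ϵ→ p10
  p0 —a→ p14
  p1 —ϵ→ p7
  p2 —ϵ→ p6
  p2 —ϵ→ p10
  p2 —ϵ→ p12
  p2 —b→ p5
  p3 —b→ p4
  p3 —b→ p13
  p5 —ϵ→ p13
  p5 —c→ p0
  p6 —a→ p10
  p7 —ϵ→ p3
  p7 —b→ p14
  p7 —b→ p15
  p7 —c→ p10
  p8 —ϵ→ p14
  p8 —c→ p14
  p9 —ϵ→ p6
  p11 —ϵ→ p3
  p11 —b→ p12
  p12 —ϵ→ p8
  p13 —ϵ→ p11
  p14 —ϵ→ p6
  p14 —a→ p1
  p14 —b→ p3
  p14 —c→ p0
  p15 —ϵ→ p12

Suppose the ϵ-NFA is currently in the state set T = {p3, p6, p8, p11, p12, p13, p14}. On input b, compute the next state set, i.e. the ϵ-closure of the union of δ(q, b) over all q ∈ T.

{p3, p4, p6, p8, p11, p12, p13, p14}

p3 on b → {p4, p13}.
p11 on b → {p12}.
p14 on b → {p3}.
No b-transition from p6, p8, p12, p13.
Union after reading b: {p3, p4, p12, p13}.
Now take the ϵ-closure:
From p12 via ϵ: add p8.
From p13 via ϵ: add p11.
From p8 via ϵ: add p14.
From p14 via ϵ: add p6.
No new states can be added; the closed set is {p3, p4, p6, p8, p11, p12, p13, p14}.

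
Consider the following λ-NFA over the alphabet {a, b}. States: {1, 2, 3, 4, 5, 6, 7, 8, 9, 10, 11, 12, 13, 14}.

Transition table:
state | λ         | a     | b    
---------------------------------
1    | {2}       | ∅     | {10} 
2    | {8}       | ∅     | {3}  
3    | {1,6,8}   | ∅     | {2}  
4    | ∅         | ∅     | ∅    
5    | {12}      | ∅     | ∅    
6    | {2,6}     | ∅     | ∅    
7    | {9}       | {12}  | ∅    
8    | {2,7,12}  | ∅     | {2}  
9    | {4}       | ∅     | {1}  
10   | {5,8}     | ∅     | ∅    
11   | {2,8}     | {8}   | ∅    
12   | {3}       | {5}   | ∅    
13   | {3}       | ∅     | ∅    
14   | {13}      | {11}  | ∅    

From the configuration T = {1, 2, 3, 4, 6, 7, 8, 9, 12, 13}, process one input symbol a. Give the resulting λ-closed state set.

{1, 2, 3, 4, 5, 6, 7, 8, 9, 12}

7 on a → {12}.
12 on a → {5}.
No a-transition from 1, 2, 3, 4, 6, 8, 9, 13.
Union after reading a: {5, 12}.
Now take the λ-closure:
From 12 via λ: add 3.
From 3 via λ: add 1, 6, 8.
From 1 via λ: add 2.
From 8 via λ: add 7.
From 7 via λ: add 9.
From 9 via λ: add 4.
No new states can be added; the closed set is {1, 2, 3, 4, 5, 6, 7, 8, 9, 12}.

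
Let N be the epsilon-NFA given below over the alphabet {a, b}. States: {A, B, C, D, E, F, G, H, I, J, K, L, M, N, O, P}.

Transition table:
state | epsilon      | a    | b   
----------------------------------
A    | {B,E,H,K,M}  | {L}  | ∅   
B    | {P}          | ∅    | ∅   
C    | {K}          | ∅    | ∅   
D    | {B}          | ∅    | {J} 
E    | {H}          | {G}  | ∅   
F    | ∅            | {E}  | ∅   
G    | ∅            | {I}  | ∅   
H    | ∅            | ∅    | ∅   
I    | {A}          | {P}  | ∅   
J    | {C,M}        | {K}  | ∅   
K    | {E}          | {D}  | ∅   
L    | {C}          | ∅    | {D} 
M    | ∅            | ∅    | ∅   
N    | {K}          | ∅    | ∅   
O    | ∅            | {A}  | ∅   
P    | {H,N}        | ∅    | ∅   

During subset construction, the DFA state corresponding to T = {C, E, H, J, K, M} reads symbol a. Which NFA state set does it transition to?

E on a → {G}.
J on a → {K}.
K on a → {D}.
No a-transition from C, H, M.
Union after reading a: {D, G, K}.
Now take the epsilon-closure:
From D via epsilon: add B.
From K via epsilon: add E.
From B via epsilon: add P.
From E via epsilon: add H.
From P via epsilon: add N.
No new states can be added; the closed set is {B, D, E, G, H, K, N, P}.

{B, D, E, G, H, K, N, P}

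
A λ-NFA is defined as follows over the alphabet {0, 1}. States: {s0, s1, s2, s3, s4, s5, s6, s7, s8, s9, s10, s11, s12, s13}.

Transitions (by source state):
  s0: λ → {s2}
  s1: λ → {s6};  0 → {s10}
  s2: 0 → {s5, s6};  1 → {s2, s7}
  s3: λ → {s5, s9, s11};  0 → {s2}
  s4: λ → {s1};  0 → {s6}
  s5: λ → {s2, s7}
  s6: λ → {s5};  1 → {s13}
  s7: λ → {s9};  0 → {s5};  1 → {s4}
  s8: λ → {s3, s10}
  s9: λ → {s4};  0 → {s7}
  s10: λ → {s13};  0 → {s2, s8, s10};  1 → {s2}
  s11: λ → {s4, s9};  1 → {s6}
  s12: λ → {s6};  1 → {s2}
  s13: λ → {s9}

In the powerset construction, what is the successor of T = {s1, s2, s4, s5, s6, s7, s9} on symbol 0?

{s1, s2, s4, s5, s6, s7, s9, s10, s13}

s1 on 0 → {s10}.
s2 on 0 → {s5, s6}.
s4 on 0 → {s6}.
s7 on 0 → {s5}.
s9 on 0 → {s7}.
No 0-transition from s5, s6.
Union after reading 0: {s5, s6, s7, s10}.
Now take the λ-closure:
From s5 via λ: add s2.
From s7 via λ: add s9.
From s10 via λ: add s13.
From s9 via λ: add s4.
From s4 via λ: add s1.
No new states can be added; the closed set is {s1, s2, s4, s5, s6, s7, s9, s10, s13}.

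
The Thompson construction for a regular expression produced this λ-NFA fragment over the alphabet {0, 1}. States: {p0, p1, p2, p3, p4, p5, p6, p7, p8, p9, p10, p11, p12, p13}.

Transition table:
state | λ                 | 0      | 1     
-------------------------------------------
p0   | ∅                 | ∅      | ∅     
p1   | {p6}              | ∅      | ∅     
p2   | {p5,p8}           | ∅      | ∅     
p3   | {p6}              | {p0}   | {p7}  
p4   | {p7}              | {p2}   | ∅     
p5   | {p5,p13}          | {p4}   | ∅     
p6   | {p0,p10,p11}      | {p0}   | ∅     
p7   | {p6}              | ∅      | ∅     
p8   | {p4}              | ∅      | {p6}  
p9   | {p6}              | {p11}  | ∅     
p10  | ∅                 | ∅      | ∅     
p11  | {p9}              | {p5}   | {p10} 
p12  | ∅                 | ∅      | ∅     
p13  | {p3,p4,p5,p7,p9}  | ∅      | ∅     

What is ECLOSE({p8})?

{p0, p4, p6, p7, p8, p9, p10, p11}

Start with {p8}.
From p8 via λ: add p4.
From p4 via λ: add p7.
From p7 via λ: add p6.
From p6 via λ: add p0, p10, p11.
From p11 via λ: add p9.
No new states can be added; the closed set is {p0, p4, p6, p7, p8, p9, p10, p11}.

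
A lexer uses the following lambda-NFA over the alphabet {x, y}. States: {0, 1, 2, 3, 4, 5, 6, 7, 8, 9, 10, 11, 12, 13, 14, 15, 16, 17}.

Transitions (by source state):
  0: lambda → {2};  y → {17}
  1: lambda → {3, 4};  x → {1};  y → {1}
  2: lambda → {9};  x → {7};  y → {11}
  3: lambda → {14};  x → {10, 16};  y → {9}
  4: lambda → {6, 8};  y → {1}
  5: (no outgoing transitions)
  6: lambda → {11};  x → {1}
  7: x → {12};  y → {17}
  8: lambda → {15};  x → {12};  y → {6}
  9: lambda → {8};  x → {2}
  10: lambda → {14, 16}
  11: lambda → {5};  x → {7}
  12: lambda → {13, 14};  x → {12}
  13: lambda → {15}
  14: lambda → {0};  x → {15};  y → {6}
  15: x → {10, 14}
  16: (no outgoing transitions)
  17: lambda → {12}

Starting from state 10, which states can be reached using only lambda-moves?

{0, 2, 8, 9, 10, 14, 15, 16}

Start with {10}.
From 10 via lambda: add 14, 16.
From 14 via lambda: add 0.
From 0 via lambda: add 2.
From 2 via lambda: add 9.
From 9 via lambda: add 8.
From 8 via lambda: add 15.
No new states can be added; the closed set is {0, 2, 8, 9, 10, 14, 15, 16}.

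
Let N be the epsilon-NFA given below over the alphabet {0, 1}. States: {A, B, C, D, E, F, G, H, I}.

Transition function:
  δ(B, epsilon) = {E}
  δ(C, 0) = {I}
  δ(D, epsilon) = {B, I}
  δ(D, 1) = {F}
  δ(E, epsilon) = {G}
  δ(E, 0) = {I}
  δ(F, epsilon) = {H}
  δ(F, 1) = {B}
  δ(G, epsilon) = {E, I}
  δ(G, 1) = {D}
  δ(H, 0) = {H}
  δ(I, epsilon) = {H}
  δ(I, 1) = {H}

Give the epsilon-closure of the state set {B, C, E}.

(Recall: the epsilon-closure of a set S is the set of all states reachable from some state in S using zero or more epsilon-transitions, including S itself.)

Start with {B, C, E}.
From E via epsilon: add G.
From G via epsilon: add I.
From I via epsilon: add H.
No new states can be added; the closed set is {B, C, E, G, H, I}.

{B, C, E, G, H, I}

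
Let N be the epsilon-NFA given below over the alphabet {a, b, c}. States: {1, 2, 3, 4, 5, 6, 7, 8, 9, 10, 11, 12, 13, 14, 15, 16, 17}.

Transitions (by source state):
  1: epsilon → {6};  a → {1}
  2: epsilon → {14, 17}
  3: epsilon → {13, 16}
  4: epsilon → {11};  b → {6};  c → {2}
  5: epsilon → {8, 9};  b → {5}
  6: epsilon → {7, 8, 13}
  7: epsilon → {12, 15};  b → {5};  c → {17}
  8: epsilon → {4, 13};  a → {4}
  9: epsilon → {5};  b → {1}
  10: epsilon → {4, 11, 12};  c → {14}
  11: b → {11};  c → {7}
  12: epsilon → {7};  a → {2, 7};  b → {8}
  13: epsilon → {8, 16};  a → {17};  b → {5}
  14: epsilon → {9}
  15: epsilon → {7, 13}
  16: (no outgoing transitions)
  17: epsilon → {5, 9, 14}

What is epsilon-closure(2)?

{2, 4, 5, 8, 9, 11, 13, 14, 16, 17}

Start with {2}.
From 2 via epsilon: add 14, 17.
From 14 via epsilon: add 9.
From 17 via epsilon: add 5.
From 5 via epsilon: add 8.
From 8 via epsilon: add 4, 13.
From 4 via epsilon: add 11.
From 13 via epsilon: add 16.
No new states can be added; the closed set is {2, 4, 5, 8, 9, 11, 13, 14, 16, 17}.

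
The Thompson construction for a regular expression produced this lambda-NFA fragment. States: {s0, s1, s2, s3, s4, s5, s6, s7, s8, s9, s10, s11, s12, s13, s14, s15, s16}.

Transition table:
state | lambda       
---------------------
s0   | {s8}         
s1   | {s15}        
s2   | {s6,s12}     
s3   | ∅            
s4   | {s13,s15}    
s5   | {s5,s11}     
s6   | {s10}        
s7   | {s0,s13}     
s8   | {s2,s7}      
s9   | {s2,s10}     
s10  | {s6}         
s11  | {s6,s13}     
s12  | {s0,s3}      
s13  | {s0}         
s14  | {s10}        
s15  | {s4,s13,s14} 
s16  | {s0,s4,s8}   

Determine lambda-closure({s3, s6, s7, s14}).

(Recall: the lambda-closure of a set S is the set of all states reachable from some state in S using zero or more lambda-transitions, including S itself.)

{s0, s2, s3, s6, s7, s8, s10, s12, s13, s14}

Start with {s3, s6, s7, s14}.
From s6 via lambda: add s10.
From s7 via lambda: add s0, s13.
From s0 via lambda: add s8.
From s8 via lambda: add s2.
From s2 via lambda: add s12.
No new states can be added; the closed set is {s0, s2, s3, s6, s7, s8, s10, s12, s13, s14}.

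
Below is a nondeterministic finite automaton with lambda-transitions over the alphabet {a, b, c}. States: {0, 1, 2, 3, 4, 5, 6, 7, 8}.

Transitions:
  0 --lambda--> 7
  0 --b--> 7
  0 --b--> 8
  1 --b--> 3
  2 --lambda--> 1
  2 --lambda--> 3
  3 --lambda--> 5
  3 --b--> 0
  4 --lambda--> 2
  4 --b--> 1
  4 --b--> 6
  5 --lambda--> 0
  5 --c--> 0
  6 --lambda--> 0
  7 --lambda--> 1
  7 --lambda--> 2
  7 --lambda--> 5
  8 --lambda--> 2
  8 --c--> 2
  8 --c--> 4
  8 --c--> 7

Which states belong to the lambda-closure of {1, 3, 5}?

Start with {1, 3, 5}.
From 5 via lambda: add 0.
From 0 via lambda: add 7.
From 7 via lambda: add 2.
No new states can be added; the closed set is {0, 1, 2, 3, 5, 7}.

{0, 1, 2, 3, 5, 7}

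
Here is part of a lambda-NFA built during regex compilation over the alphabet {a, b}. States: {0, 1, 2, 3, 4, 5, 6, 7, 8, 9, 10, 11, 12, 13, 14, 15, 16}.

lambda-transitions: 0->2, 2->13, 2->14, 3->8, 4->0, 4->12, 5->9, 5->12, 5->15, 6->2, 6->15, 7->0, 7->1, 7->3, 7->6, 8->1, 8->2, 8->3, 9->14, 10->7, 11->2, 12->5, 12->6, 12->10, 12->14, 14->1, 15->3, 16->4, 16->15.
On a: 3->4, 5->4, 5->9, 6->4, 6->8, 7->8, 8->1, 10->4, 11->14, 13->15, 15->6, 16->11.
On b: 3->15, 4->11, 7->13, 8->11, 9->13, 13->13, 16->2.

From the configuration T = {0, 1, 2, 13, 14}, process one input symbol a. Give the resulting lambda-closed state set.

13 on a → {15}.
No a-transition from 0, 1, 2, 14.
Union after reading a: {15}.
Now take the lambda-closure:
From 15 via lambda: add 3.
From 3 via lambda: add 8.
From 8 via lambda: add 1, 2.
From 2 via lambda: add 13, 14.
No new states can be added; the closed set is {1, 2, 3, 8, 13, 14, 15}.

{1, 2, 3, 8, 13, 14, 15}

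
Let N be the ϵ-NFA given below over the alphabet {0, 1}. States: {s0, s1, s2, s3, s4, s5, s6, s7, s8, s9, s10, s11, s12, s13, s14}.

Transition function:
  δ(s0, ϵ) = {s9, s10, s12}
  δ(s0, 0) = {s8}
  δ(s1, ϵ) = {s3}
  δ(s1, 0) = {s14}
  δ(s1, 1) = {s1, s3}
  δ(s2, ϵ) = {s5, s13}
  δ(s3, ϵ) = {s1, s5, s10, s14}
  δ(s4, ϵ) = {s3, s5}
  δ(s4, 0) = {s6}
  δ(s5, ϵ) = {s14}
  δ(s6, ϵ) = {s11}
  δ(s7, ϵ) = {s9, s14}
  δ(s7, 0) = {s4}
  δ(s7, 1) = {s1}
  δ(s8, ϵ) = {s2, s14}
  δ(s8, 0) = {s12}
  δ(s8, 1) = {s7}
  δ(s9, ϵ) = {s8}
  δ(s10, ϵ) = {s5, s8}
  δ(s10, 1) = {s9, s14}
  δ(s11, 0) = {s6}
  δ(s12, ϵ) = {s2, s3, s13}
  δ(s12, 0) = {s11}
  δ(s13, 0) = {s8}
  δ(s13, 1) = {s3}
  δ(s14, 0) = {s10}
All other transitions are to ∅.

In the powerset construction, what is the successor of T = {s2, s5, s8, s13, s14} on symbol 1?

{s1, s2, s3, s5, s7, s8, s9, s10, s13, s14}

s8 on 1 → {s7}.
s13 on 1 → {s3}.
No 1-transition from s2, s5, s14.
Union after reading 1: {s3, s7}.
Now take the ϵ-closure:
From s3 via ϵ: add s1, s5, s10, s14.
From s7 via ϵ: add s9.
From s9 via ϵ: add s8.
From s8 via ϵ: add s2.
From s2 via ϵ: add s13.
No new states can be added; the closed set is {s1, s2, s3, s5, s7, s8, s9, s10, s13, s14}.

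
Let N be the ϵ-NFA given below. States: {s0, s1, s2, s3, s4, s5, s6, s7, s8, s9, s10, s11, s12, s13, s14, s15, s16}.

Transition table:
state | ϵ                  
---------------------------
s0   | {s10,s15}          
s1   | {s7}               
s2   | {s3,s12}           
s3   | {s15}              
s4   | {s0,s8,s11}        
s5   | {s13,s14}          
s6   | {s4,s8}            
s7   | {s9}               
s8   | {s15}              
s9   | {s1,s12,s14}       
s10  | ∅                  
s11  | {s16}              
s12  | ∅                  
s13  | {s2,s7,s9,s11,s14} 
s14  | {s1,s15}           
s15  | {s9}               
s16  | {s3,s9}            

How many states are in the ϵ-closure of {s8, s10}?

Start with {s8, s10}.
From s8 via ϵ: add s15.
From s15 via ϵ: add s9.
From s9 via ϵ: add s1, s12, s14.
From s1 via ϵ: add s7.
ϵ-closure = {s1, s7, s8, s9, s10, s12, s14, s15}, which has 8 states.

8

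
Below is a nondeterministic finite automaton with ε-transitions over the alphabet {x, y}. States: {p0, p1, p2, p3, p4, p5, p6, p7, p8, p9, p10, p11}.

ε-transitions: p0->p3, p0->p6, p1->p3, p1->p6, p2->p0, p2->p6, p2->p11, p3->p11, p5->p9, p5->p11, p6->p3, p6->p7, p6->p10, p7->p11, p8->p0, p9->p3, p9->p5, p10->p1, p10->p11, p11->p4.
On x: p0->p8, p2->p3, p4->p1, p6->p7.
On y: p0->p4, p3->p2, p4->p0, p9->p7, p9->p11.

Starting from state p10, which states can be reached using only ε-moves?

{p1, p3, p4, p6, p7, p10, p11}

Start with {p10}.
From p10 via ε: add p1, p11.
From p1 via ε: add p3, p6.
From p11 via ε: add p4.
From p6 via ε: add p7.
No new states can be added; the closed set is {p1, p3, p4, p6, p7, p10, p11}.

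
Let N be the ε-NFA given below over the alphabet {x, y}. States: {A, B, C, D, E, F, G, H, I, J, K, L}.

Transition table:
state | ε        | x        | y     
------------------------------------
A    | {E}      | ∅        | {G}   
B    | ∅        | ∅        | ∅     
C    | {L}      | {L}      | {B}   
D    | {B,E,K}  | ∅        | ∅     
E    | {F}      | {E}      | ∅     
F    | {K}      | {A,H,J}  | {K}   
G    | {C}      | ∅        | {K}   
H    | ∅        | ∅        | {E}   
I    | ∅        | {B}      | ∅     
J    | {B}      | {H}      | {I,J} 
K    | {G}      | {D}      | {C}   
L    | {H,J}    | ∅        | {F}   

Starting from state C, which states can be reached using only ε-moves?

{B, C, H, J, L}

Start with {C}.
From C via ε: add L.
From L via ε: add H, J.
From J via ε: add B.
No new states can be added; the closed set is {B, C, H, J, L}.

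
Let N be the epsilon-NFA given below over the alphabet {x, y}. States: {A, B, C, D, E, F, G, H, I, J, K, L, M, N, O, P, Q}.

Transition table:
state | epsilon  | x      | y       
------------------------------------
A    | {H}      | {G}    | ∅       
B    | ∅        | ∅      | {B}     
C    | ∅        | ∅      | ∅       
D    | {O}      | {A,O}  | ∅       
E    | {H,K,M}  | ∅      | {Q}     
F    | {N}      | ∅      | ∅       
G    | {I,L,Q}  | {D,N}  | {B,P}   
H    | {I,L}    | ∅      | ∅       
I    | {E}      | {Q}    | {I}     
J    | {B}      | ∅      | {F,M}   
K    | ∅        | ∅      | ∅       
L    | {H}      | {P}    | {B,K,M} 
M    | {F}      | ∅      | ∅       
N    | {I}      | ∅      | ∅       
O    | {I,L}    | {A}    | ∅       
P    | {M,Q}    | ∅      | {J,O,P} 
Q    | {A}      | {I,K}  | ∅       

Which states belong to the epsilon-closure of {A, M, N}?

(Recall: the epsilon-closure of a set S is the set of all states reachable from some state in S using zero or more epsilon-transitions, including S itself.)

{A, E, F, H, I, K, L, M, N}

Start with {A, M, N}.
From A via epsilon: add H.
From M via epsilon: add F.
From N via epsilon: add I.
From H via epsilon: add L.
From I via epsilon: add E.
From E via epsilon: add K.
No new states can be added; the closed set is {A, E, F, H, I, K, L, M, N}.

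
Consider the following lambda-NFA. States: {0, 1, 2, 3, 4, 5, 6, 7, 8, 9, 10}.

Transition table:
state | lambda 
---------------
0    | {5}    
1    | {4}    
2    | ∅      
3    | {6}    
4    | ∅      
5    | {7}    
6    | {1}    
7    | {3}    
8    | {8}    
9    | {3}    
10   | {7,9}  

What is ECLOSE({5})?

{1, 3, 4, 5, 6, 7}

Start with {5}.
From 5 via lambda: add 7.
From 7 via lambda: add 3.
From 3 via lambda: add 6.
From 6 via lambda: add 1.
From 1 via lambda: add 4.
No new states can be added; the closed set is {1, 3, 4, 5, 6, 7}.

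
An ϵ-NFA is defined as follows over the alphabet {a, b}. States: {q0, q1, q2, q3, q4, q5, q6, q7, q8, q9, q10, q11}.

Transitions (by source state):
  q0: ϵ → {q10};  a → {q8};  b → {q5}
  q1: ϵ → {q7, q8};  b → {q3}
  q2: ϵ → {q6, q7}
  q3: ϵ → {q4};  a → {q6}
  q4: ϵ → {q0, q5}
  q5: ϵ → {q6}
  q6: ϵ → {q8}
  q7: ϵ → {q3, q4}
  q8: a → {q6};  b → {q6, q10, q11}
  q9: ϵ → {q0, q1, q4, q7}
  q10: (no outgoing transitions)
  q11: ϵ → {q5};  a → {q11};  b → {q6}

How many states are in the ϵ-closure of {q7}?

8

Start with {q7}.
From q7 via ϵ: add q3, q4.
From q4 via ϵ: add q0, q5.
From q0 via ϵ: add q10.
From q5 via ϵ: add q6.
From q6 via ϵ: add q8.
ϵ-closure = {q0, q3, q4, q5, q6, q7, q8, q10}, which has 8 states.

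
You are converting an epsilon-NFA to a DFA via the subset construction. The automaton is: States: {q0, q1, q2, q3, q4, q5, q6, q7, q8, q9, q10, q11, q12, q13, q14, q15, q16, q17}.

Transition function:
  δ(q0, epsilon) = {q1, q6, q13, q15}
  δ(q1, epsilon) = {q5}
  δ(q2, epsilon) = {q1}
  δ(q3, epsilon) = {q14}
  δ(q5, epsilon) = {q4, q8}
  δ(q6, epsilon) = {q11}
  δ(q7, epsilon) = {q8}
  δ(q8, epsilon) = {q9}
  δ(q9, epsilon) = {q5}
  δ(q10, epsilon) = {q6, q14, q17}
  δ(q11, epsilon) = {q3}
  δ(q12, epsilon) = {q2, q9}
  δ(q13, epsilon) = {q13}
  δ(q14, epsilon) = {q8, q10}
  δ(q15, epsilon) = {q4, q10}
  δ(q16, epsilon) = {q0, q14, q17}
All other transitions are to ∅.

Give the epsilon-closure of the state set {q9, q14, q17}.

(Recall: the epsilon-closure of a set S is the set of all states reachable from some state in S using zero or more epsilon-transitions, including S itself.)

Start with {q9, q14, q17}.
From q9 via epsilon: add q5.
From q14 via epsilon: add q8, q10.
From q5 via epsilon: add q4.
From q10 via epsilon: add q6.
From q6 via epsilon: add q11.
From q11 via epsilon: add q3.
No new states can be added; the closed set is {q3, q4, q5, q6, q8, q9, q10, q11, q14, q17}.

{q3, q4, q5, q6, q8, q9, q10, q11, q14, q17}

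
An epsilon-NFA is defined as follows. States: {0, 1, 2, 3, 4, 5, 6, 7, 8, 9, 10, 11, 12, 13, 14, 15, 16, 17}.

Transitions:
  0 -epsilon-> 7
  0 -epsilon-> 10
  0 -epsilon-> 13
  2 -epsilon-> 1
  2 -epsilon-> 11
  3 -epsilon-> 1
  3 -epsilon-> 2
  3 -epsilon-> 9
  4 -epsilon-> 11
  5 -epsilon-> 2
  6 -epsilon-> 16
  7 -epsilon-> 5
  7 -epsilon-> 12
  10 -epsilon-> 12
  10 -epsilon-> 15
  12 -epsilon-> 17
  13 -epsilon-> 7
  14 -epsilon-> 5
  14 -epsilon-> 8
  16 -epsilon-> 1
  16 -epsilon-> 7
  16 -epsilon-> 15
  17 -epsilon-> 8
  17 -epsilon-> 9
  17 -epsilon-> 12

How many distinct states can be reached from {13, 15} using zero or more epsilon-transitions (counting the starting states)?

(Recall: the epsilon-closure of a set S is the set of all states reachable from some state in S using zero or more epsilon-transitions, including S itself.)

11

Start with {13, 15}.
From 13 via epsilon: add 7.
From 7 via epsilon: add 5, 12.
From 5 via epsilon: add 2.
From 12 via epsilon: add 17.
From 2 via epsilon: add 1, 11.
From 17 via epsilon: add 8, 9.
epsilon-closure = {1, 2, 5, 7, 8, 9, 11, 12, 13, 15, 17}, which has 11 states.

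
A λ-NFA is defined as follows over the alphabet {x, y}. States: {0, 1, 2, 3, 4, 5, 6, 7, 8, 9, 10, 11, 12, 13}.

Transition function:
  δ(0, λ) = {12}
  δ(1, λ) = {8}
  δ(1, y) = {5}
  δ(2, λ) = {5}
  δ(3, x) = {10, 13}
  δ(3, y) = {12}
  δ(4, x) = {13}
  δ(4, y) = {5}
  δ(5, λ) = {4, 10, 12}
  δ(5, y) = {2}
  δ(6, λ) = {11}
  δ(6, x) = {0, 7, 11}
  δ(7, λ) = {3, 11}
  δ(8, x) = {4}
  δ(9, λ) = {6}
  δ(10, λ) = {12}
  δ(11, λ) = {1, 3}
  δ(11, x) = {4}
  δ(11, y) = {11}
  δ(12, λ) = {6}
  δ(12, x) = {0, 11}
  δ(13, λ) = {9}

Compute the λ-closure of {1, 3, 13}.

{1, 3, 6, 8, 9, 11, 13}

Start with {1, 3, 13}.
From 1 via λ: add 8.
From 13 via λ: add 9.
From 9 via λ: add 6.
From 6 via λ: add 11.
No new states can be added; the closed set is {1, 3, 6, 8, 9, 11, 13}.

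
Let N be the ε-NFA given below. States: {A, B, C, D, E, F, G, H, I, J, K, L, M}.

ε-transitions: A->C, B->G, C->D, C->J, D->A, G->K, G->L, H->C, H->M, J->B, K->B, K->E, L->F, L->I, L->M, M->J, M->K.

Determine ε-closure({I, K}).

{B, E, F, G, I, J, K, L, M}

Start with {I, K}.
From K via ε: add B, E.
From B via ε: add G.
From G via ε: add L.
From L via ε: add F, M.
From M via ε: add J.
No new states can be added; the closed set is {B, E, F, G, I, J, K, L, M}.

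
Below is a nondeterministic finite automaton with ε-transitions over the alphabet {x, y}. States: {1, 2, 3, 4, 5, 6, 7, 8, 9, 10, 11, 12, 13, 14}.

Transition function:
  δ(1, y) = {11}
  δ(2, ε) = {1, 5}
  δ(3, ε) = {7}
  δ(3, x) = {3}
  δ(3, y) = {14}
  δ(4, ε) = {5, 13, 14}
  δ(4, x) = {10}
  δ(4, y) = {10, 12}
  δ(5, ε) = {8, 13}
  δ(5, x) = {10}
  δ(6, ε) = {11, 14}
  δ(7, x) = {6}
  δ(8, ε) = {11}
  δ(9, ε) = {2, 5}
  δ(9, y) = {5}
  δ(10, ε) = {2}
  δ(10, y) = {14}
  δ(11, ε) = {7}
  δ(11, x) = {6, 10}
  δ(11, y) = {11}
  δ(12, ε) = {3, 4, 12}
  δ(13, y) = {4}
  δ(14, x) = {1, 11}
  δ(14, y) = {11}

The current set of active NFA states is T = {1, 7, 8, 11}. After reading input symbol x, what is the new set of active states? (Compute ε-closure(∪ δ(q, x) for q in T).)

7 on x → {6}.
11 on x → {6, 10}.
No x-transition from 1, 8.
Union after reading x: {6, 10}.
Now take the ε-closure:
From 6 via ε: add 11, 14.
From 10 via ε: add 2.
From 2 via ε: add 1, 5.
From 11 via ε: add 7.
From 5 via ε: add 8, 13.
No new states can be added; the closed set is {1, 2, 5, 6, 7, 8, 10, 11, 13, 14}.

{1, 2, 5, 6, 7, 8, 10, 11, 13, 14}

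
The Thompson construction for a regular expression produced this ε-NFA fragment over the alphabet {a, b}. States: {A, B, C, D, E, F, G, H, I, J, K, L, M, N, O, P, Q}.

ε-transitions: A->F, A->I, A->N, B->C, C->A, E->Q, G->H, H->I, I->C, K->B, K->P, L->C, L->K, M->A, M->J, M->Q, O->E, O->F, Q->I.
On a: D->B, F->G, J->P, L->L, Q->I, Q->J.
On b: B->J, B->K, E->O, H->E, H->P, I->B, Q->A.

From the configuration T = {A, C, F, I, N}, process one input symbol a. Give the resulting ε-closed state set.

{A, C, F, G, H, I, N}

F on a → {G}.
No a-transition from A, C, I, N.
Union after reading a: {G}.
Now take the ε-closure:
From G via ε: add H.
From H via ε: add I.
From I via ε: add C.
From C via ε: add A.
From A via ε: add F, N.
No new states can be added; the closed set is {A, C, F, G, H, I, N}.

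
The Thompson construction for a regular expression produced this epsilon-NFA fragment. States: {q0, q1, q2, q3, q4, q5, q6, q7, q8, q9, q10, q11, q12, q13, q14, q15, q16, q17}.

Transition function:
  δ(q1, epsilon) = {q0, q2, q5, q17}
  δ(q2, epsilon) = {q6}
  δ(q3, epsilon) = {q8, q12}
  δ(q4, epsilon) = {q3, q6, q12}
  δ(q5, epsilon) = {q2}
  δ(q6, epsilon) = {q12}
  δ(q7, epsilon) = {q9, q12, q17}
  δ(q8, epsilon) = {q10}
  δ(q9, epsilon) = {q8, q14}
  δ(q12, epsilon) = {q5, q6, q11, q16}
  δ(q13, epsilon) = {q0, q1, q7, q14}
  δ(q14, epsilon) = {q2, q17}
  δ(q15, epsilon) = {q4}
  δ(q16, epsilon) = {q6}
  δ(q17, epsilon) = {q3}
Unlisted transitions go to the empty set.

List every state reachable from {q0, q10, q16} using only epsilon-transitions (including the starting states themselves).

{q0, q2, q5, q6, q10, q11, q12, q16}

Start with {q0, q10, q16}.
From q16 via epsilon: add q6.
From q6 via epsilon: add q12.
From q12 via epsilon: add q5, q11.
From q5 via epsilon: add q2.
No new states can be added; the closed set is {q0, q2, q5, q6, q10, q11, q12, q16}.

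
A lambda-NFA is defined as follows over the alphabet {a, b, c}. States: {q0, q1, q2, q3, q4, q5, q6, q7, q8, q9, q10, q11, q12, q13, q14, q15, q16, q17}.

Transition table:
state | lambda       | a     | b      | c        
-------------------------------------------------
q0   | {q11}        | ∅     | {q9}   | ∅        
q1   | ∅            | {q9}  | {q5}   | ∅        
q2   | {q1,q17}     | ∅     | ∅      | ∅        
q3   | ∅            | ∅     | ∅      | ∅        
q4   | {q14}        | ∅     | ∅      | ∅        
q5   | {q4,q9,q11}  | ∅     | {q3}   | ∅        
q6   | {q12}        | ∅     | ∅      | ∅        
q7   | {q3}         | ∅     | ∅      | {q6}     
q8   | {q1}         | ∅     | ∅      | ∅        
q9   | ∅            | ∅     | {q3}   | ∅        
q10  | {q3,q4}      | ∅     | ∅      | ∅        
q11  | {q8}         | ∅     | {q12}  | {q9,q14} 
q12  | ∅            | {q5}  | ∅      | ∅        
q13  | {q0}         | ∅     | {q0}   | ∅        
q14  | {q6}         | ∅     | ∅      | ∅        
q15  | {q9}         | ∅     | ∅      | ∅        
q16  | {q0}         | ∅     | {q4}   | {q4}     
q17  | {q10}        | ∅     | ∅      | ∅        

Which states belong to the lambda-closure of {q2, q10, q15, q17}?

Start with {q2, q10, q15, q17}.
From q2 via lambda: add q1.
From q10 via lambda: add q3, q4.
From q15 via lambda: add q9.
From q4 via lambda: add q14.
From q14 via lambda: add q6.
From q6 via lambda: add q12.
No new states can be added; the closed set is {q1, q2, q3, q4, q6, q9, q10, q12, q14, q15, q17}.

{q1, q2, q3, q4, q6, q9, q10, q12, q14, q15, q17}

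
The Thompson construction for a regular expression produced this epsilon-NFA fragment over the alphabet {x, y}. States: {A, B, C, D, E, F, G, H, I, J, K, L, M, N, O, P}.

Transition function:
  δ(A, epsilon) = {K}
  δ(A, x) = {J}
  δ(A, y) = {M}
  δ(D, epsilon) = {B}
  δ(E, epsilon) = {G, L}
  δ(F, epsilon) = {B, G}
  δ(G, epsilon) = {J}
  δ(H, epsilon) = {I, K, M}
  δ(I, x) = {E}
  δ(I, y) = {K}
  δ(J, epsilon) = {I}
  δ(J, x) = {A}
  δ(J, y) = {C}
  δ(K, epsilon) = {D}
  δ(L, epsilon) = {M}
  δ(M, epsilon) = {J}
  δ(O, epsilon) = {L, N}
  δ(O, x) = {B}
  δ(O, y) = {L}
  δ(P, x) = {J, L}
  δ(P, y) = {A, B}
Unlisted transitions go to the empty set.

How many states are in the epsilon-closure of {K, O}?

Start with {K, O}.
From K via epsilon: add D.
From O via epsilon: add L, N.
From D via epsilon: add B.
From L via epsilon: add M.
From M via epsilon: add J.
From J via epsilon: add I.
epsilon-closure = {B, D, I, J, K, L, M, N, O}, which has 9 states.

9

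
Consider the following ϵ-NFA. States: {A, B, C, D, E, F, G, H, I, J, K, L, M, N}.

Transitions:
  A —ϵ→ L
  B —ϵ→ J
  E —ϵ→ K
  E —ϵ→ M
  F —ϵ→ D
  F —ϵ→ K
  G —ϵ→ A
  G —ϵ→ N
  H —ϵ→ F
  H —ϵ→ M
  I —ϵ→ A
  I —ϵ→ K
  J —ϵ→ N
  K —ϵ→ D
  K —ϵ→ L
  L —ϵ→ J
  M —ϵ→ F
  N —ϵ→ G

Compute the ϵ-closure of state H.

{A, D, F, G, H, J, K, L, M, N}

Start with {H}.
From H via ϵ: add F, M.
From F via ϵ: add D, K.
From K via ϵ: add L.
From L via ϵ: add J.
From J via ϵ: add N.
From N via ϵ: add G.
From G via ϵ: add A.
No new states can be added; the closed set is {A, D, F, G, H, J, K, L, M, N}.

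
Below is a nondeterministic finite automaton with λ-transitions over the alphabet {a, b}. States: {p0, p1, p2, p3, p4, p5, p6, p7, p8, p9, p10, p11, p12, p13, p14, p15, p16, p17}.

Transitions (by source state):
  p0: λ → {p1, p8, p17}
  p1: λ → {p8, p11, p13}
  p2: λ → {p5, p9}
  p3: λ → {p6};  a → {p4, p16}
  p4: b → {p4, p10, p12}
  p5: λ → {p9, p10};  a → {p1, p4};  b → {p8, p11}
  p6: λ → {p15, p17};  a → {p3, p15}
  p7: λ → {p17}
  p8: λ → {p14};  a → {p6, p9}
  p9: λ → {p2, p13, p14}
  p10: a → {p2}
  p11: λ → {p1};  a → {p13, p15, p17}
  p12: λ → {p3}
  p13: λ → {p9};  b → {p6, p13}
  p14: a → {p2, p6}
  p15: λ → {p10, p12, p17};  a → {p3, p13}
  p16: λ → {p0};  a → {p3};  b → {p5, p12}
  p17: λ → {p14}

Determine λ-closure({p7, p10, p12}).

{p3, p6, p7, p10, p12, p14, p15, p17}

Start with {p7, p10, p12}.
From p7 via λ: add p17.
From p12 via λ: add p3.
From p3 via λ: add p6.
From p17 via λ: add p14.
From p6 via λ: add p15.
No new states can be added; the closed set is {p3, p6, p7, p10, p12, p14, p15, p17}.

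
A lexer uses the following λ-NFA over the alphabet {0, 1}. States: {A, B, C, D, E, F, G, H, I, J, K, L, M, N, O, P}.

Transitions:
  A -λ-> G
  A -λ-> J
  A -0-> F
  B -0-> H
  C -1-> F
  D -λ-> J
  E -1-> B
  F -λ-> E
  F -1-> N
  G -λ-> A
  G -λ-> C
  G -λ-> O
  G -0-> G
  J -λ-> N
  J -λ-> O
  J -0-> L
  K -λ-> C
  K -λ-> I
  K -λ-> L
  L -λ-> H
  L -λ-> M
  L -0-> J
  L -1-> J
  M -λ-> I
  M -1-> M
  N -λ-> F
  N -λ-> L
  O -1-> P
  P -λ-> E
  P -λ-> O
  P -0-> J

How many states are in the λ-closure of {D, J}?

10

Start with {D, J}.
From J via λ: add N, O.
From N via λ: add F, L.
From F via λ: add E.
From L via λ: add H, M.
From M via λ: add I.
λ-closure = {D, E, F, H, I, J, L, M, N, O}, which has 10 states.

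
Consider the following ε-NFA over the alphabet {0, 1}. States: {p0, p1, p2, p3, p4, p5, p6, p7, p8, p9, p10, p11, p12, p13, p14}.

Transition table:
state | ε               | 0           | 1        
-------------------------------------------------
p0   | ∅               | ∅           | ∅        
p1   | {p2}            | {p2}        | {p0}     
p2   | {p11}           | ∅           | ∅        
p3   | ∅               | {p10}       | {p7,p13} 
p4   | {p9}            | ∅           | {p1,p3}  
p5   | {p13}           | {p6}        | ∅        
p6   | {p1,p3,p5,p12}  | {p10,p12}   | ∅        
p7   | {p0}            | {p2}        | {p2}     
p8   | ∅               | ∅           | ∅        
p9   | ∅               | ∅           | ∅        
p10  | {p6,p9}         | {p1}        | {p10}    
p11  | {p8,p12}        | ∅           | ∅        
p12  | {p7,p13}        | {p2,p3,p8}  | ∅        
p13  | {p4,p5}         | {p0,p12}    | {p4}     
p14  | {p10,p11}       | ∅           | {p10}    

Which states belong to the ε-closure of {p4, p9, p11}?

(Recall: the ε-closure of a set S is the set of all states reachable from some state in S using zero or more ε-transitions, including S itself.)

Start with {p4, p9, p11}.
From p11 via ε: add p8, p12.
From p12 via ε: add p7, p13.
From p7 via ε: add p0.
From p13 via ε: add p5.
No new states can be added; the closed set is {p0, p4, p5, p7, p8, p9, p11, p12, p13}.

{p0, p4, p5, p7, p8, p9, p11, p12, p13}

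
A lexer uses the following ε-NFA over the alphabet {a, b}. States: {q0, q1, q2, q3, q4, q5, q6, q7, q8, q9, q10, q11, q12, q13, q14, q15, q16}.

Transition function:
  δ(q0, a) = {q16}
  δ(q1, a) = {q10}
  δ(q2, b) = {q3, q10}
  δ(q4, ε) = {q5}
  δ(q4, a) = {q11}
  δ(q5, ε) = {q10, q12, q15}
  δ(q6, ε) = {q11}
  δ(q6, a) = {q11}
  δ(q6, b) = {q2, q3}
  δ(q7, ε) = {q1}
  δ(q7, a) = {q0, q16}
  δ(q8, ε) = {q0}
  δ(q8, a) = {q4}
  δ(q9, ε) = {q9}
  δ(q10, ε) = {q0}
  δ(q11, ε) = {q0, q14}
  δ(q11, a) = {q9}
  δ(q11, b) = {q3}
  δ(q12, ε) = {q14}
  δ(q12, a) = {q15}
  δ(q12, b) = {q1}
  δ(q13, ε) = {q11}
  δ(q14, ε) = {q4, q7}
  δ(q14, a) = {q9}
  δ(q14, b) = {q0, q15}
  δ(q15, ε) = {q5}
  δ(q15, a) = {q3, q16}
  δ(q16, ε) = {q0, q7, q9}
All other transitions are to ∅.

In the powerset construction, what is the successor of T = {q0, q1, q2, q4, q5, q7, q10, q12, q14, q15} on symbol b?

{q0, q1, q3, q4, q5, q7, q10, q12, q14, q15}

q2 on b → {q3, q10}.
q12 on b → {q1}.
q14 on b → {q0, q15}.
No b-transition from q0, q1, q4, q5, q7, q10, q15.
Union after reading b: {q0, q1, q3, q10, q15}.
Now take the ε-closure:
From q15 via ε: add q5.
From q5 via ε: add q12.
From q12 via ε: add q14.
From q14 via ε: add q4, q7.
No new states can be added; the closed set is {q0, q1, q3, q4, q5, q7, q10, q12, q14, q15}.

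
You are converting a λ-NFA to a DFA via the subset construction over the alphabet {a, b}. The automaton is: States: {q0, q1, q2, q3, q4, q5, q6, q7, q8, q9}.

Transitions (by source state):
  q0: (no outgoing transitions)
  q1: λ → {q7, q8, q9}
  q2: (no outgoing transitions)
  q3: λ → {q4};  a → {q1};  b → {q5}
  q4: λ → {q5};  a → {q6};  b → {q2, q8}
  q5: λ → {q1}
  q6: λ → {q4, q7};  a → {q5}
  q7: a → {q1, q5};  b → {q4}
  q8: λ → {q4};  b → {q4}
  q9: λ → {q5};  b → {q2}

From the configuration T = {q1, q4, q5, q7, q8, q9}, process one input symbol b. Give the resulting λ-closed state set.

{q1, q2, q4, q5, q7, q8, q9}

q4 on b → {q2, q8}.
q7 on b → {q4}.
q8 on b → {q4}.
q9 on b → {q2}.
No b-transition from q1, q5.
Union after reading b: {q2, q4, q8}.
Now take the λ-closure:
From q4 via λ: add q5.
From q5 via λ: add q1.
From q1 via λ: add q7, q9.
No new states can be added; the closed set is {q1, q2, q4, q5, q7, q8, q9}.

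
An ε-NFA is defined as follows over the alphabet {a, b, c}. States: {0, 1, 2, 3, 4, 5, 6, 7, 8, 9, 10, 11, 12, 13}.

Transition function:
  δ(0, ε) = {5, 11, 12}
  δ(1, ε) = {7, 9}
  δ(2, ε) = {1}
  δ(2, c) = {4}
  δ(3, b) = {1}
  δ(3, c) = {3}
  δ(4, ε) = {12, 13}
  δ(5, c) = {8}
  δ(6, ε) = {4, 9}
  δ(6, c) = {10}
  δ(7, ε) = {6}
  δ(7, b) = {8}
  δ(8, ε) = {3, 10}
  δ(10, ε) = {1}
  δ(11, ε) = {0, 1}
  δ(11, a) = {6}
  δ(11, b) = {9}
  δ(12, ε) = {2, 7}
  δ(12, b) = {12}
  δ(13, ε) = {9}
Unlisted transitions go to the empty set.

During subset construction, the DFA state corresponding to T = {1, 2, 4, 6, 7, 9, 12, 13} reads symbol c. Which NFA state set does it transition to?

{1, 2, 4, 6, 7, 9, 10, 12, 13}

2 on c → {4}.
6 on c → {10}.
No c-transition from 1, 4, 7, 9, 12, 13.
Union after reading c: {4, 10}.
Now take the ε-closure:
From 4 via ε: add 12, 13.
From 10 via ε: add 1.
From 1 via ε: add 7, 9.
From 12 via ε: add 2.
From 7 via ε: add 6.
No new states can be added; the closed set is {1, 2, 4, 6, 7, 9, 10, 12, 13}.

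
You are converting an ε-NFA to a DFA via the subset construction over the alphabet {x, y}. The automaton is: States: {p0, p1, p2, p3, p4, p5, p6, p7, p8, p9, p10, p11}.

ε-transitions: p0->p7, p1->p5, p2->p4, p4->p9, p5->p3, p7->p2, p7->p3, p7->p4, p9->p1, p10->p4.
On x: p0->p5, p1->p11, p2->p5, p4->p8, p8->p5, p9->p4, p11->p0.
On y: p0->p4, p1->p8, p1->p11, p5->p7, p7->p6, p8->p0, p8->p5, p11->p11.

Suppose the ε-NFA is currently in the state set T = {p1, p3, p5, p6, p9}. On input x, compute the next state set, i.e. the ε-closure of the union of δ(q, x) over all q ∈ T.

p1 on x → {p11}.
p9 on x → {p4}.
No x-transition from p3, p5, p6.
Union after reading x: {p4, p11}.
Now take the ε-closure:
From p4 via ε: add p9.
From p9 via ε: add p1.
From p1 via ε: add p5.
From p5 via ε: add p3.
No new states can be added; the closed set is {p1, p3, p4, p5, p9, p11}.

{p1, p3, p4, p5, p9, p11}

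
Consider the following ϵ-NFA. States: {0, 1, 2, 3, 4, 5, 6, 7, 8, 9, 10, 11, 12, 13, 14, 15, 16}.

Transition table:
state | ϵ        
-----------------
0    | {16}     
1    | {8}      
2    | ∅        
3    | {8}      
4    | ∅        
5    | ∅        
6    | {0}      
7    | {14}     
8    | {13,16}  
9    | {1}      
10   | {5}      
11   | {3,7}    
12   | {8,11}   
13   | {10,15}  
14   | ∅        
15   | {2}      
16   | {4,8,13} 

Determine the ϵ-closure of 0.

{0, 2, 4, 5, 8, 10, 13, 15, 16}

Start with {0}.
From 0 via ϵ: add 16.
From 16 via ϵ: add 4, 8, 13.
From 13 via ϵ: add 10, 15.
From 10 via ϵ: add 5.
From 15 via ϵ: add 2.
No new states can be added; the closed set is {0, 2, 4, 5, 8, 10, 13, 15, 16}.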